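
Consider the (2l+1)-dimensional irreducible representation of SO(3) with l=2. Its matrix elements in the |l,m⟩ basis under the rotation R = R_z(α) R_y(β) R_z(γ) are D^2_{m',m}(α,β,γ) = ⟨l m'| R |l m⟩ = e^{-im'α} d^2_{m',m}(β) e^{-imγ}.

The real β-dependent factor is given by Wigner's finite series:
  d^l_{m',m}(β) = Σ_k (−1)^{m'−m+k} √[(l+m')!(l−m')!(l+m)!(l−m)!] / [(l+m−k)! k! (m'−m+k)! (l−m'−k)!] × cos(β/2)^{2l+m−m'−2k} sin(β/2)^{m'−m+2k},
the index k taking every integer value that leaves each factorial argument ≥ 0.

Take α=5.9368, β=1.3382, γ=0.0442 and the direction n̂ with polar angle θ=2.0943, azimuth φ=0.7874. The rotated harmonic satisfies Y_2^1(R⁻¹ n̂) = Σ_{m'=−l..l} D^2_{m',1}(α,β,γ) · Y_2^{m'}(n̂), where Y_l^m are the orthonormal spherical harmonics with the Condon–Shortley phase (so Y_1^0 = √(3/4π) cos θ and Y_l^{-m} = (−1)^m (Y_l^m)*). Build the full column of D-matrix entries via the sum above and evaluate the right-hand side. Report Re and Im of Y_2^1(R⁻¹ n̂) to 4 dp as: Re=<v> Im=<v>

Need the full column D^2_{m',1} for m'=−2..2 at α=5.9368, β=1.3382, γ=0.0442.
cos(β/2)=0.784380, sin(β/2)=0.620280
d^2_{-2,1}: single k=3 term ⇒ +0.374387;  D = +0.277236-0.251606i
d^2_{-1,1}: k∈[2..3] ⇒ +0.710151 -0.148031 = +0.562120;  D = +0.519785-0.214016i
d^2_{0,1}: k∈[1..2] ⇒ +0.733236 -0.458528 = +0.274707;  D = +0.274439-0.012138i
d^2_{1,1}: k∈[0..1] ⇒ +0.378535 -0.710151 = -0.331615;  D = -0.316589-0.098691i
d^2_{2,1}: single k=0 term ⇒ -0.598684;  D = -0.477120-0.361634i
Y_2^{m'}(θ=2.0943,φ=0.7874) and Σ D·Y over m':
  (+0.2772-0.2516i)·(-0.0012-0.2897i)  (+0.5198-0.2140i)·(-0.2360+0.2370i)  (+0.2744-0.0121i)·(-0.0789+0.0000i)  (-0.3166-0.0987i)·(+0.2360+0.2370i)  (-0.4771-0.3616i)·(-0.0012+0.2897i)
Y_2^1(R⁻¹ n̂) = -0.112862-0.141517i

Re=-0.1129 Im=-0.1415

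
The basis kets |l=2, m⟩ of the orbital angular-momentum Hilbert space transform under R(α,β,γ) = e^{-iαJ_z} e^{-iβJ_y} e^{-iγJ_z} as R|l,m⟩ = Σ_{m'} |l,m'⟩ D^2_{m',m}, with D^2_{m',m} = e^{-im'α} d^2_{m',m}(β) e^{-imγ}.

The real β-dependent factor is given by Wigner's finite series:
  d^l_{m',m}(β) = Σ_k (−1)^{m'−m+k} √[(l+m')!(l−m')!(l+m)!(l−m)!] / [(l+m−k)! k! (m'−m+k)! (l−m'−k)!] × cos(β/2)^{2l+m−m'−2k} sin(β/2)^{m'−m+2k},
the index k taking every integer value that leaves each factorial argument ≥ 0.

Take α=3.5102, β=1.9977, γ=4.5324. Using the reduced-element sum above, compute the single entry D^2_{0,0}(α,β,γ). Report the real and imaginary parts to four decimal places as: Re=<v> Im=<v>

D^2_{0,0}(3.5102,1.9977,4.5324) = e^{-i·0·3.5102}·d^2_{0,0}(1.9977)·e^{-i·0·4.5324}. Compute d first:
With c≡cos(β/2)=0.541270 and s≡sin(β/2)=0.840849, N=[2·2·2·2]^{1/2}=4.000000
k: max(0,(0)−(0))=0 … min(2+(0),2−(0))=2
  k=0: (−1)^0·4.0000/(4)·0.5413^4·0.8408^0 = +0.085833
  k=1: (−1)^1·4.0000/(1)·0.5413^2·0.8408^2 = -0.828559
  k=2: (−1)^2·4.0000/(4)·0.5413^0·0.8408^4 = +0.499887
d^2_{0,0}(1.9977) = +0.085833 -0.828559 +0.499887 = -0.242838
Attach z-rotation phases: D = e^{-i(0)(3.5102)}·(-0.242838)·e^{-i(0)(4.5324)} = -0.242838+0.000000i

Re=-0.2428 Im=0.0000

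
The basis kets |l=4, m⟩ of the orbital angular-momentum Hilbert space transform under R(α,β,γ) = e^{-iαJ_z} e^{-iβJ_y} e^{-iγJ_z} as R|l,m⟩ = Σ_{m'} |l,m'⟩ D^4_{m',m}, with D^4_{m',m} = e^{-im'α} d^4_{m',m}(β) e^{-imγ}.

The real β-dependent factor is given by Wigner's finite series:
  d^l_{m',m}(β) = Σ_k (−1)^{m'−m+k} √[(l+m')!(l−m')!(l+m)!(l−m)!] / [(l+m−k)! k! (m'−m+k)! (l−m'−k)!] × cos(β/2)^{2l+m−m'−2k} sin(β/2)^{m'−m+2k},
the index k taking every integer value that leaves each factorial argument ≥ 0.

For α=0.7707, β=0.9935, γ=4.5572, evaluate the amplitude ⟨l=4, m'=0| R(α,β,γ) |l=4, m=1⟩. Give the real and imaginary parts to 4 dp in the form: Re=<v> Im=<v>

Re=0.0362 Im=-0.2311

Split into d^4_{0,1}(β=0.9935) × two z-phases.
With c≡cos(β/2)=0.879136 and s≡sin(β/2)=0.476571, N=[24·24·120·6]^{1/2}=643.987578
k: max(0,(1)−(0))=1 … min(4+(1),4−(0))=4
  k=1: (−1)^0·643.9876/(144)·0.8791^7·0.4766^1 = +0.865038
  k=2: (−1)^1·643.9876/(24)·0.8791^5·0.4766^3 = -1.525208
  k=3: (−1)^2·643.9876/(24)·0.8791^3·0.4766^5 = +0.448200
  k=4: (−1)^3·643.9876/(144)·0.8791^1·0.4766^7 = -0.021951
d^4_{0,1}(0.9935) = +0.865038 -1.525208 +0.448200 -0.021951 = -0.233922
Phases: e^{-i·(0)·0.7707}=+1.000000+0.000000i, e^{-i·(1)·4.5572}=-0.154567+0.987982i ⇒ D=+0.036157-0.231111i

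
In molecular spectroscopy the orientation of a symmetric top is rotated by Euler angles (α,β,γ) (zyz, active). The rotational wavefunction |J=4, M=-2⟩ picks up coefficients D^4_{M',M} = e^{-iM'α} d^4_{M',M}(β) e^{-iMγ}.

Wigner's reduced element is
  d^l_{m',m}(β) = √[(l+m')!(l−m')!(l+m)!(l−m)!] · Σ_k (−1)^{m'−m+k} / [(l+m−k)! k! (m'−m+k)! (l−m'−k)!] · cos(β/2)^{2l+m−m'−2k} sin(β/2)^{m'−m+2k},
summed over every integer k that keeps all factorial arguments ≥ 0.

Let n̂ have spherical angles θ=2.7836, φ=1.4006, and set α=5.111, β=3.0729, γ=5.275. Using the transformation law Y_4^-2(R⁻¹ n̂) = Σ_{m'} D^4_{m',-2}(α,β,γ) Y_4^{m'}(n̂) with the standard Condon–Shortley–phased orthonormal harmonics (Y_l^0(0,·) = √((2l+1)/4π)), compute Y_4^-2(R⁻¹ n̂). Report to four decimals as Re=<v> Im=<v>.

Re=-0.2634 Im=-0.0416

Need the full column D^4_{m',-2} for m'=−4..4 at α=5.111, β=3.0729, γ=5.275.
cos(β/2)=0.034340, sin(β/2)=0.999410
d^4_{-4,-2}: single k=2 term ⇒ +0.000000;  D = +0.000000-0.000000i
d^4_{-3,-2}: k∈[1..2] ⇒ +0.000000 -0.000001 = -0.000001;  D = -0.000000-0.000000i
d^4_{-2,-2}: k∈[0..2] ⇒ +0.000000 -0.000000 +0.000021 = +0.000021;  D = -0.000007+0.000020i
d^4_{-1,-2}: k∈[0..2] ⇒ -0.000000 +0.000001 -0.000571 = -0.000570;  D = +0.000569-0.000027i
d^4_{0,-2}: k∈[0..2] ⇒ +0.000000 -0.000035 +0.011147 = +0.011112;  D = -0.004789-0.010027i
d^4_{1,-2}: k∈[0..2] ⇒ -0.000001 +0.000856 -0.145090 = -0.144234;  D = -0.095821+0.107805i
d^4_{2,-2}: k∈[0..2] ⇒ +0.000021 -0.014100 +0.995292 = +0.981212;  D = +0.928902+0.316098i
d^4_{3,-2}: k∈[0..1] ⇒ -0.000453 +0.127957 = +0.127504;  D = +0.008996+0.127186i
d^4_{4,-2}: single k=0 term ⇒ +0.006218;  D = -0.005546+0.002812i
Y_4^{m'}(θ=2.7836,φ=1.4006) and Σ D·Y over m':
  (+0.0000-0.0000i)·(+0.0052+0.0042i)  (-0.0000-0.0000i)·(+0.0246-0.0440i)  (-0.0000+0.0000i)·(-0.1990-0.0705i)  (+0.0006-0.0000i)·(-0.0826+0.4806i)  (-0.0048-0.0100i)·(+0.3826+0.0000i)  (-0.0958+0.1078i)·(+0.0826+0.4806i)  (+0.9289+0.3161i)·(-0.1990+0.0705i)  (+0.0090+0.1272i)·(-0.0246-0.0440i)  (-0.0055+0.0028i)·(+0.0052-0.0042i)
Y_4^-2(R⁻¹ n̂) = -0.263374-0.041633i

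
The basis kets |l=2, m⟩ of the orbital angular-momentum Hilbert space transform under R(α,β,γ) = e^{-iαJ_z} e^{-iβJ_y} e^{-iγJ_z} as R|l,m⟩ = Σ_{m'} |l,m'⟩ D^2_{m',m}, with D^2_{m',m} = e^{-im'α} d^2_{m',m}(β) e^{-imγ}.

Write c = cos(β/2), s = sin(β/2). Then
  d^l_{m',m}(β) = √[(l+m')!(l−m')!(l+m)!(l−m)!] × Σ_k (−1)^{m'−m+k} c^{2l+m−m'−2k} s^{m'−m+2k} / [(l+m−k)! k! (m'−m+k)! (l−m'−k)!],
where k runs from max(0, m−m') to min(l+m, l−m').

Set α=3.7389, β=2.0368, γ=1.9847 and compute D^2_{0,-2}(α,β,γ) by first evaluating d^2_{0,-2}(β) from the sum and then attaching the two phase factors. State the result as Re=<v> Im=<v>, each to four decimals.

Re=-0.3306 Im=-0.3599

Split into d^2_{0,-2}(β=2.0368) × two z-phases.
c=cos(2.0368/2)=0.524729, s=sin(2.0368/2)=0.851270; N=√[2·2·1·24]=9.797959
Admissible k: 0..0 (factorial args all ≥0)
  k=0: (−1)^2·9.7980/(4)·0.5247^2·0.8513^2 = +0.488742
d^2_{0,-2}(2.0368) = +0.488742
Attach z-rotation phases: D = e^{-i(0)(3.7389)}·(+0.488742)·e^{-i(-2)(1.9847)} = -0.330630-0.359934i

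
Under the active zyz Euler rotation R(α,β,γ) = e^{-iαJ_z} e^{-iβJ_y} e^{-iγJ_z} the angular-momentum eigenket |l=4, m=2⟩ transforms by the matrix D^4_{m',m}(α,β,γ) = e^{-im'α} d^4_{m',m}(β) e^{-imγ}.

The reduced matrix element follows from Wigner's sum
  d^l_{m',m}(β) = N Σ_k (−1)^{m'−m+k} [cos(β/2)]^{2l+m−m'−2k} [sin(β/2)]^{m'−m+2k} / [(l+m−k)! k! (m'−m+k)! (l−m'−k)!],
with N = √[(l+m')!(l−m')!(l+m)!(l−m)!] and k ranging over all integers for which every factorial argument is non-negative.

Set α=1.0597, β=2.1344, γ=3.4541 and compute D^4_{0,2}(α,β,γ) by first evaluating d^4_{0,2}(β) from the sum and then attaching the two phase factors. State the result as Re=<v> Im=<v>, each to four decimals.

Split into d^4_{0,2}(β=2.1344) × two z-phases.
c=cos(2.1344/2)=0.482579, s=sin(2.1344/2)=0.875853; N=√[24·24·720·2]=910.735966
Admissible k: 2..4 (factorial args all ≥0)
  k=2: (−1)^0·910.7360/(96)·0.4826^6·0.8759^2 = +0.091916
  k=3: (−1)^1·910.7360/(36)·0.4826^4·0.8759^4 = -0.807395
  k=4: (−1)^2·910.7360/(96)·0.4826^2·0.8759^6 = +0.997341
d^4_{0,2}(2.1344) = +0.091916 -0.807395 +0.997341 = +0.281862
Attach z-rotation phases: D = e^{-i(0)(1.0597)}·(+0.281862)·e^{-i(2)(3.4541)} = +0.228577-0.164920i

Re=0.2286 Im=-0.1649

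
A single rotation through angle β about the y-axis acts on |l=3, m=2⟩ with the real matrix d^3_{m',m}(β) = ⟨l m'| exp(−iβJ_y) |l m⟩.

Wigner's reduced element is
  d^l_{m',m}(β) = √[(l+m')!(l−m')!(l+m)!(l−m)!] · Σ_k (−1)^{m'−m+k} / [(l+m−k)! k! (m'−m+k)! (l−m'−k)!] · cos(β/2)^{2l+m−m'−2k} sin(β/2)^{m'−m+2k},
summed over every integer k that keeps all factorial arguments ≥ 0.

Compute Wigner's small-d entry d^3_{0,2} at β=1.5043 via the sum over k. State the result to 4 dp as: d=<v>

d^3_{0,2}(β=1.5043) via Wigner's sum:
Half-angle: c=0.730222, s=0.683210. N=√(6·6·120·1)=65.726707
The bounds max(0,m−m')=2 and min(l+m,l−m')=3 give 2 terms
  k=2: (−1)^0·65.7267/(12)·0.7302^4·0.6832^2 = +0.726923
  k=3: (−1)^1·65.7267/(12)·0.7302^2·0.6832^4 = -0.636338
d^3_{0,2}(1.5043) = +0.726923 -0.636338 = +0.090585

d=0.0906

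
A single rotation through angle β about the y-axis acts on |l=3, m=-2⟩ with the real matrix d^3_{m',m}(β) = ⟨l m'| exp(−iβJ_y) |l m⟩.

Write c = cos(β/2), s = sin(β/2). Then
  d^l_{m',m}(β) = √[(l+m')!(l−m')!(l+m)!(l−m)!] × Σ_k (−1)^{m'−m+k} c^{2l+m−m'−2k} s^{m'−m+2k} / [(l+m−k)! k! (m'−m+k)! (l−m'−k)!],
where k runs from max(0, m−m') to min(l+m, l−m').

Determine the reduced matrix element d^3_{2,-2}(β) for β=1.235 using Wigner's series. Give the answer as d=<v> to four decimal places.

d^3_{2,-2}(β=1.235) via Wigner's sum:
c=cos(1.235/2)=0.815328, s=sin(1.235/2)=0.578999; N=√[120·1·1·120]=120.000000
k∈{0,1} keeps every argument non-negative
  k=0: (−1)^4·120.0000/(24)·0.8153^2·0.5790^4 = +0.373547
  k=1: (−1)^5·120.0000/(120)·0.8153^0·0.5790^6 = -0.037676
d^3_{2,-2}(1.235) = +0.373547 -0.037676 = +0.335871

d=0.3359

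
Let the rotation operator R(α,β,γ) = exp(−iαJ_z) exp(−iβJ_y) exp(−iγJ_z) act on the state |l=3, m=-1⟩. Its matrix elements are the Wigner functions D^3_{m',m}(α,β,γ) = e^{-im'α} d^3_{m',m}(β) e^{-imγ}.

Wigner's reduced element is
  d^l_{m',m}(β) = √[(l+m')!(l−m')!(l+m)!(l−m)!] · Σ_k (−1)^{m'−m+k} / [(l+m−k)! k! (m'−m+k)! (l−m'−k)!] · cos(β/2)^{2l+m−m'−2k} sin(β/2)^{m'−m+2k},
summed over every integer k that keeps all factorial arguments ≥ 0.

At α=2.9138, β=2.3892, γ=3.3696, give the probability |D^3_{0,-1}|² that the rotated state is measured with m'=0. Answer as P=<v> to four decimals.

Split into d^3_{0,-1}(β=2.3892) × two z-phases.
Half-angle: c=0.367385, s=0.930069. N=√(6·6·2·24)=41.569219
k∈{0,1,2} keeps every argument non-negative
  k=0: (−1)^1·41.5692/(12)·0.3674^5·0.9301^1 = -0.021563
  k=1: (−1)^2·41.5692/(4)·0.3674^3·0.9301^3 = +0.414594
  k=2: (−1)^3·41.5692/(12)·0.3674^1·0.9301^5 = -0.885703
d^3_{0,-1}(2.3892) = -0.021563 +0.414594 -0.885703 = -0.492672
|D^3_{0,-1}|² = |d^3_{0,-1}(β)|² = (-0.492672)² = 0.242726 (the z-rotation phases have unit modulus)

P=0.2427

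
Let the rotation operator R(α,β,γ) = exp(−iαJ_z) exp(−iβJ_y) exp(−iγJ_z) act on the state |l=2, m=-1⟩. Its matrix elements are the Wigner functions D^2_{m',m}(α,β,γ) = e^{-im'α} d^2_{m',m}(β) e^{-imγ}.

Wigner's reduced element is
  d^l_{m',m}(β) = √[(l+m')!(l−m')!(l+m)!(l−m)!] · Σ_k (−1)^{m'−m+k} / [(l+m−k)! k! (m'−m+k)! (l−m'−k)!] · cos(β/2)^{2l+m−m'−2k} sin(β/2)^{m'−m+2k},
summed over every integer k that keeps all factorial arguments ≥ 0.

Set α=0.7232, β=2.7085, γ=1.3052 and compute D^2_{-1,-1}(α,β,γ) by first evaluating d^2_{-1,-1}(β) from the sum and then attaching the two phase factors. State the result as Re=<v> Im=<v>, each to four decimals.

First d^2_{-1,-1}(β=2.7085), then the phase factors e^{-i(-1)α} and e^{-i(-1)γ}:
c=cos(2.7085/2)=0.214858, s=sin(2.7085/2)=0.976645; N=√[1·6·1·6]=6.000000
Admissible k: 0..1 (factorial args all ≥0)
  k=0: (−1)^0·6.0000/(6)·0.2149^4·0.9766^0 = +0.002131
  k=1: (−1)^1·6.0000/(2)·0.2149^2·0.9766^2 = -0.132098
d^2_{-1,-1}(2.7085) = +0.002131 -0.132098 = -0.129967
D = (+0.749692+0.661787i)·(-0.129967)·(+0.262485+0.964936i) = +0.057420-0.116595i

Re=0.0574 Im=-0.1166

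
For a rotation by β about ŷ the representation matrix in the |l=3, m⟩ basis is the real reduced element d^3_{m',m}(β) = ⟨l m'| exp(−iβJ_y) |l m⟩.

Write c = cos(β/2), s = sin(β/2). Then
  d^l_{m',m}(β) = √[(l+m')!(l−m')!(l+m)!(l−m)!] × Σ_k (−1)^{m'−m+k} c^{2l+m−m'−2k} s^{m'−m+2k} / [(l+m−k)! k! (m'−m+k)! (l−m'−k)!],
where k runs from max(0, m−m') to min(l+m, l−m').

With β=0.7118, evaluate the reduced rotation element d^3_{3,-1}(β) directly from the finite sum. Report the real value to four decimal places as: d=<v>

d^3_{3,-1}(β=0.7118) via Wigner's sum:
Half-angle: c=0.937333, s=0.348434. N=√(720·1·2·24)=185.903201
k∈{0} keeps every argument non-negative
  k=0: (−1)^4·185.9032/(48)·0.9373^2·0.3484^4 = +0.050155
d^3_{3,-1}(0.7118) = +0.050155

d=0.0502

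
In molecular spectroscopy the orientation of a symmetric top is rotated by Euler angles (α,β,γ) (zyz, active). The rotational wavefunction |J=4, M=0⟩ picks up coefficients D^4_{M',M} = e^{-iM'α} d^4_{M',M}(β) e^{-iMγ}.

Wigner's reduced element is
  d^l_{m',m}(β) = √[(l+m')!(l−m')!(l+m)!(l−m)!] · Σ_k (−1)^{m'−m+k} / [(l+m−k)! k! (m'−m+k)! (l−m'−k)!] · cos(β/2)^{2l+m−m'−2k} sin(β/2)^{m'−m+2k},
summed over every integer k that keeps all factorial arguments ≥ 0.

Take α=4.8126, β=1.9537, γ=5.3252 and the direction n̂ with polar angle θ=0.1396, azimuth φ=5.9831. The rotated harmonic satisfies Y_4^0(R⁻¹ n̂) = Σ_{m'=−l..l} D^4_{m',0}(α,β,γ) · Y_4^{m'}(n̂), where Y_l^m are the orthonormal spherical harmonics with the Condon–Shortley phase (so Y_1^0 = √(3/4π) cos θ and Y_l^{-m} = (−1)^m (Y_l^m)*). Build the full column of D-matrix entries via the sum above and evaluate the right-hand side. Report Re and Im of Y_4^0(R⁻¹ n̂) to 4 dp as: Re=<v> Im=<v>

Re=0.0317 Im=0.0000

Need the full column D^4_{m',0} for m'=−4..4 at α=4.8126, β=1.9537, γ=5.3252.
cos(β/2)=0.559636, sin(β/2)=0.828739
d^4_{-4,0}: single k=4 term ⇒ +0.387116;  D = +0.356430+0.151051i
d^4_{-3,0}: k∈[3..4] ⇒ +0.369696 -0.810716 = -0.441020;  D = +0.130597-0.421240i
d^4_{-2,0}: k∈[2..4] ⇒ +0.200166 -1.170530 +0.962582 = -0.007782;  D = +0.007626+0.001549i
d^4_{-1,0}: k∈[1..4] ⇒ +0.063719 -0.838391 +1.838530 -0.671960 = +0.391898;  D = +0.039207-0.389932i
d^4_{0,0}: k∈[0..4] ⇒ +0.009622 -0.337589 +1.665693 -1.623441 +0.222505 = -0.063210;  D = -0.063210+0.000000i
d^4_{1,0}: k∈[0..3] ⇒ -0.063719 +0.838391 -1.838530 +0.671960 = -0.391898;  D = -0.039207-0.389932i
d^4_{2,0}: k∈[0..2] ⇒ +0.200166 -1.170530 +0.962582 = -0.007782;  D = +0.007626-0.001549i
d^4_{3,0}: k∈[0..1] ⇒ -0.369696 +0.810716 = +0.441020;  D = -0.130597-0.421240i
d^4_{4,0}: single k=0 term ⇒ +0.387116;  D = +0.356430-0.151051i
Y_4^{m'}(θ=0.1396,φ=5.9831) and Σ D·Y over m':
  (+0.3564+0.1511i)·(+0.0001+0.0002i)  (+0.1306-0.4212i)·(+0.0021+0.0026i)  (+0.0076+0.0015i)·(+0.0313+0.0215i)  (+0.0392-0.3899i)·(+0.2407+0.0745i)  (-0.0632+0.0000i)·(+0.7657+0.0000i)  (-0.0392-0.3899i)·(-0.2407+0.0745i)  (+0.0076-0.0015i)·(+0.0313-0.0215i)  (-0.1306-0.4212i)·(-0.0021+0.0026i)  (+0.3564-0.1511i)·(+0.0001-0.0002i)
Y_4^0(R⁻¹ n̂) = +0.031697-0.000000i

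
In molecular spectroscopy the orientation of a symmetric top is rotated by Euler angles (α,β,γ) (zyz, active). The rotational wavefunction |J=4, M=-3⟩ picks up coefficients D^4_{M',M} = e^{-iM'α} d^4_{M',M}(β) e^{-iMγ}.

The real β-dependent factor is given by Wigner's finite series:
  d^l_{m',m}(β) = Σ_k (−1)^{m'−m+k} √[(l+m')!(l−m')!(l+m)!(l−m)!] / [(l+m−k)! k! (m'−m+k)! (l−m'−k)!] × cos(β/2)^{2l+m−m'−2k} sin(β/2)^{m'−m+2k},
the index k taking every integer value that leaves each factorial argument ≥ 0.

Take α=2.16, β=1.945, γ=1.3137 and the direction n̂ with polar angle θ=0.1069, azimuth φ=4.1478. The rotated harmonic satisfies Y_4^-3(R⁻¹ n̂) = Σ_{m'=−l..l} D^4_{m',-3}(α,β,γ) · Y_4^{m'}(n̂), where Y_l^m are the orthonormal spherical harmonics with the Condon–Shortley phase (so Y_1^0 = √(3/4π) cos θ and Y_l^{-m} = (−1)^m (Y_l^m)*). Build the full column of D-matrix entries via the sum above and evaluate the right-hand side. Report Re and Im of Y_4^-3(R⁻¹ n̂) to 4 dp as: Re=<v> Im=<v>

Need the full column D^4_{m',-3} for m'=−4..4 at α=2.16, β=1.945, γ=1.3137.
cos(β/2)=0.563236, sin(β/2)=0.826296
d^4_{-4,-3}: single k=1 term ⇒ +0.042025;  D = +0.042021+0.000619i
d^4_{-3,-3}: k∈[0..1] ⇒ +0.010128 -0.152584 = -0.142456;  D = +0.077410+0.119589i
d^4_{-2,-3}: k∈[0..1] ⇒ -0.055594 +0.358958 = +0.303363;  D = -0.120121+0.278568i
d^4_{-1,-3}: k∈[0..1] ⇒ +0.173014 -0.620616 = -0.447601;  D = -0.440202+0.081052i
d^4_{0,-3}: k∈[0..1] ⇒ -0.378375 +0.814354 = +0.435980;  D = -0.303904-0.312603i
d^4_{1,-3}: k∈[0..1] ⇒ +0.620616 -0.801430 = -0.180814;  D = +0.037746-0.176830i
d^4_{2,-3}: k∈[0..1] ⇒ -0.772564 +0.554249 = -0.218315;  D = -0.202831+0.080755i
d^4_{3,-3}: k∈[0..1] ⇒ +0.706795 -0.217314 = +0.489481;  D = -0.403241-0.277469i
d^4_{4,-3}: single k=0 term ⇒ -0.418973;  D = +0.005651-0.418935i
Y_4^{m'}(θ=0.1069,φ=4.1478) and Σ D·Y over m':
  (+0.0420+0.0006i)·(-0.0000+0.0000i)  (+0.0774+0.1196i)·(+0.0015+0.0002i)  (-0.1201+0.2786i)·(-0.0096-0.0204i)  (-0.4402+0.0811i)·(-0.1053+0.1662i)  (-0.3039-0.3126i)·(+0.7986+0.0000i)  (+0.0377-0.1768i)·(+0.1053+0.1662i)  (-0.2028+0.0808i)·(-0.0096+0.0204i)  (-0.4032-0.2775i)·(-0.0015+0.0002i)  (+0.0057-0.4189i)·(-0.0000-0.0000i)
Y_4^-3(R⁻¹ n̂) = -0.168584-0.348284i

Re=-0.1686 Im=-0.3483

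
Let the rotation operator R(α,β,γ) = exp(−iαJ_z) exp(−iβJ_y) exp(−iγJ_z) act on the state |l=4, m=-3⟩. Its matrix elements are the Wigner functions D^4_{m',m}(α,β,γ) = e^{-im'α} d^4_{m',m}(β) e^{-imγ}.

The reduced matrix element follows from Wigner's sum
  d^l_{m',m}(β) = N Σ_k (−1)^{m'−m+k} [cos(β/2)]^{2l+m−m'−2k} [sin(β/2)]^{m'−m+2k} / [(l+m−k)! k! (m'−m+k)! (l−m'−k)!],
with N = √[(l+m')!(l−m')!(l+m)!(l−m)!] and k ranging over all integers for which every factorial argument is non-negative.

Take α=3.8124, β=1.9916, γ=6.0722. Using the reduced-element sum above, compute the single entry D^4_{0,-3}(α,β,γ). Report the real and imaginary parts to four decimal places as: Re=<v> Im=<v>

Re=0.3704 Im=-0.2718

Split into d^4_{0,-3}(β=1.9916) × two z-phases.
With c≡cos(β/2)=0.543832 and s≡sin(β/2)=0.839194, N=[24·24·1·5040]^{1/2}=1703.830978
k∈{0,1} keeps every argument non-negative
  k=0: (−1)^3·1703.8310/(144)·0.5438^5·0.8392^3 = -0.332640
  k=1: (−1)^4·1703.8310/(144)·0.5438^3·0.8392^5 = +0.792082
d^4_{0,-3}(1.9916) = -0.332640 +0.792082 = +0.459442
D = (+1.000000+0.000000i)·(+0.459442)·(+0.806283-0.591531i) = +0.370440-0.271774i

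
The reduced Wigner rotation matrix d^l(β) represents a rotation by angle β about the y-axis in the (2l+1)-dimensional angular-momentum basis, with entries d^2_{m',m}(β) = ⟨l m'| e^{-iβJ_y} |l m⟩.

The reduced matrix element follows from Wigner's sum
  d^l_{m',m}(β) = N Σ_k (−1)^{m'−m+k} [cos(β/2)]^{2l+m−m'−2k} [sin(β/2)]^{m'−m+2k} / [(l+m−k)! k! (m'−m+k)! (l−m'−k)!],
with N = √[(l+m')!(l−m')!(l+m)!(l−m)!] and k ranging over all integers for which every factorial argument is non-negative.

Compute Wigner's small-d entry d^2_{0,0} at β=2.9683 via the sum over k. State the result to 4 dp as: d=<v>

d=0.9554

d^2_{0,0}(β=2.9683) via Wigner's sum:
Half-angle: c=0.086538, s=0.996249. N=√(2·2·2·2)=4.000000
k∈{0,1,2} keeps every argument non-negative
  k=0: (−1)^0·4.0000/(4)·0.0865^4·0.9962^0 = +0.000056
  k=1: (−1)^1·4.0000/(1)·0.0865^2·0.9962^2 = -0.029731
  k=2: (−1)^2·4.0000/(4)·0.0865^0·0.9962^4 = +0.985078
d^2_{0,0}(2.9683) = +0.000056 -0.029731 +0.985078 = +0.955404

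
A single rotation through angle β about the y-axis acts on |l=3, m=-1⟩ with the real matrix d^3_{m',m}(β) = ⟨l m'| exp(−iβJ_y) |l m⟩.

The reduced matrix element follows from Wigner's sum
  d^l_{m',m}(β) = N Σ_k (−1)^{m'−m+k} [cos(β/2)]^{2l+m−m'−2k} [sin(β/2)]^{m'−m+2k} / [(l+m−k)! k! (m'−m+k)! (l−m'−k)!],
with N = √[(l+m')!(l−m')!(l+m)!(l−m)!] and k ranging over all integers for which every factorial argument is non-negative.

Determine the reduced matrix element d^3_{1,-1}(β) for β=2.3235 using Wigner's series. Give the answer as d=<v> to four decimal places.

d=-0.1739

d^3_{1,-1}(β=2.3235) via Wigner's sum:
c=cos(2.3235/2)=0.397735, s=sin(2.3235/2)=0.917501; N=√[24·2·2·24]=48.000000
The bounds max(0,m−m')=0 and min(l+m,l−m')=2 give 3 terms
  k=0: (−1)^2·48.0000/(8)·0.3977^4·0.9175^2 = +0.126397
  k=1: (−1)^3·48.0000/(6)·0.3977^2·0.9175^4 = -0.896813
  k=2: (−1)^4·48.0000/(48)·0.3977^0·0.9175^6 = +0.596538
d^3_{1,-1}(2.3235) = +0.126397 -0.896813 +0.596538 = -0.173878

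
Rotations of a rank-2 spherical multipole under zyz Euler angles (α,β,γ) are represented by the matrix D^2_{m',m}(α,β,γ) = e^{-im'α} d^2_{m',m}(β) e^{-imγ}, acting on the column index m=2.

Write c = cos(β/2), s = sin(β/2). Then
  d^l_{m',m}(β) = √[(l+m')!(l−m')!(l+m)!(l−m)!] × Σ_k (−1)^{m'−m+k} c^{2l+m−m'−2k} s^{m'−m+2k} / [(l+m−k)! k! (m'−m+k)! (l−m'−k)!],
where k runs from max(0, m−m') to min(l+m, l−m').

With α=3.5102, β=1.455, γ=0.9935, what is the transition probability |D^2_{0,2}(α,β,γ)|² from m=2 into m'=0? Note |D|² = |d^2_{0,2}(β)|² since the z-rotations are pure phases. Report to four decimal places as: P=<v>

First d^2_{0,2}(β=1.455), then the phase factors e^{-i(0)α} and e^{-i(2)γ}:
c=cos(1.455/2)=0.746839, s=sin(1.455/2)=0.665005; N=√[2·2·24·1]=9.797959
k∈{2} keeps every argument non-negative
  k=2: (−1)^0·9.7980/(4)·0.7468^2·0.6650^2 = +0.604198
d^2_{0,2}(1.455) = +0.604198
|D^2_{0,2}|² = |d^2_{0,2}(β)|² = (+0.604198)² = 0.365055 (the z-rotation phases have unit modulus)

P=0.3651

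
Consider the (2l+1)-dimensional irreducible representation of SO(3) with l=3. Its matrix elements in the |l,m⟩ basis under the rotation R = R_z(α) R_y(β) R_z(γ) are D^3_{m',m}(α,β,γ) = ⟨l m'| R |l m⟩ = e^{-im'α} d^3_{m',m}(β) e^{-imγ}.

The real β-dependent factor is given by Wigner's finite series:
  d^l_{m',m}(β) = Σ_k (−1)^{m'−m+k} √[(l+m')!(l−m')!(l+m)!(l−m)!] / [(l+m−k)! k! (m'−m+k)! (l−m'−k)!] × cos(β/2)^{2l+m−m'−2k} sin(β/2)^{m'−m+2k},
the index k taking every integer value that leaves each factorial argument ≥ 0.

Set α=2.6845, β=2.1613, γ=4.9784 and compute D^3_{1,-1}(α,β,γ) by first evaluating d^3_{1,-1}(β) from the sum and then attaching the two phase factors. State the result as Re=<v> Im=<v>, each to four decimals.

Re=0.2469 Im=-0.2798

D^3_{1,-1}(2.6845,2.1613,4.9784) = e^{-i·1·2.6845}·d^3_{1,-1}(2.1613)·e^{-i·-1·4.9784}. Compute d first:
Half-angle: c=0.470755, s=0.882264. N=√(24·2·2·24)=48.000000
k∈{0,1,2} keeps every argument non-negative
  k=0: (−1)^2·48.0000/(8)·0.4708^4·0.8823^2 = +0.229365
  k=1: (−1)^3·48.0000/(6)·0.4708^2·0.8823^4 = -1.074173
  k=2: (−1)^4·48.0000/(48)·0.4708^0·0.8823^6 = +0.471619
d^3_{1,-1}(2.1613) = +0.229365 -1.074173 +0.471619 = -0.373188
Attach z-rotation phases: D = e^{-i(1)(2.6845)}·(-0.373188)·e^{-i(-1)(4.9784)} = +0.246944-0.279800i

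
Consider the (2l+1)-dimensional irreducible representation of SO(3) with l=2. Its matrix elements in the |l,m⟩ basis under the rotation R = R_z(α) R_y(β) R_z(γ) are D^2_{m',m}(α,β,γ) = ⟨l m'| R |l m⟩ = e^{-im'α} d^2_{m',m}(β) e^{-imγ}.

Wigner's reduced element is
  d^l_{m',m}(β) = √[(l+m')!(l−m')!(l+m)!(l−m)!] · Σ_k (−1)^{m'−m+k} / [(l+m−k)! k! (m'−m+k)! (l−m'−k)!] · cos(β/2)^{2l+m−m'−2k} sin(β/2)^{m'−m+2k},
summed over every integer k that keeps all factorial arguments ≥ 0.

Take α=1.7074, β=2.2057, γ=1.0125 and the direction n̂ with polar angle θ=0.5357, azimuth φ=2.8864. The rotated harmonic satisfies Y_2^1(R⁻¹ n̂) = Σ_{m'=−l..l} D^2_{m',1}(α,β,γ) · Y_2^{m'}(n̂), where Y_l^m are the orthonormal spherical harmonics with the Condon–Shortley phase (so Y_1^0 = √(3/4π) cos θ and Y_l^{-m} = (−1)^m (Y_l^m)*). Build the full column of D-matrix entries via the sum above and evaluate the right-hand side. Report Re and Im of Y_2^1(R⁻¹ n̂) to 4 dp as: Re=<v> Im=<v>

Need the full column D^2_{m',1} for m'=−2..2 at α=1.7074, β=2.2057, γ=1.0125.
cos(β/2)=0.451054, sin(β/2)=0.892496
d^2_{-2,1}: single k=3 term ⇒ +0.641325;  D = -0.473904+0.432103i
d^2_{-1,1}: k∈[2..3] ⇒ +0.486174 -0.634492 = -0.148318;  D = -0.113925-0.094969i
d^2_{0,1}: k∈[1..2] ⇒ +0.200617 -0.785460 = -0.584842;  D = -0.309816+0.496039i
d^2_{1,1}: k∈[0..1] ⇒ +0.041392 -0.486174 = -0.444782;  D = +0.405818+0.182052i
d^2_{2,1}: single k=0 term ⇒ -0.163803;  D = +0.046069-0.157192i
Y_2^{m'}(θ=0.5357,φ=2.8864) and Σ D·Y over m':
  (-0.4739+0.4321i)·(+0.0878+0.0492i)  (-0.1139-0.0950i)·(-0.3281-0.0856i)  (-0.3098+0.4960i)·(+0.3843+0.0000i)  (+0.4058+0.1821i)·(+0.3281-0.0856i)  (+0.0461-0.1572i)·(+0.0878-0.0492i)
Y_2^1(R⁻¹ n̂) = -0.007602+0.255092i

Re=-0.0076 Im=0.2551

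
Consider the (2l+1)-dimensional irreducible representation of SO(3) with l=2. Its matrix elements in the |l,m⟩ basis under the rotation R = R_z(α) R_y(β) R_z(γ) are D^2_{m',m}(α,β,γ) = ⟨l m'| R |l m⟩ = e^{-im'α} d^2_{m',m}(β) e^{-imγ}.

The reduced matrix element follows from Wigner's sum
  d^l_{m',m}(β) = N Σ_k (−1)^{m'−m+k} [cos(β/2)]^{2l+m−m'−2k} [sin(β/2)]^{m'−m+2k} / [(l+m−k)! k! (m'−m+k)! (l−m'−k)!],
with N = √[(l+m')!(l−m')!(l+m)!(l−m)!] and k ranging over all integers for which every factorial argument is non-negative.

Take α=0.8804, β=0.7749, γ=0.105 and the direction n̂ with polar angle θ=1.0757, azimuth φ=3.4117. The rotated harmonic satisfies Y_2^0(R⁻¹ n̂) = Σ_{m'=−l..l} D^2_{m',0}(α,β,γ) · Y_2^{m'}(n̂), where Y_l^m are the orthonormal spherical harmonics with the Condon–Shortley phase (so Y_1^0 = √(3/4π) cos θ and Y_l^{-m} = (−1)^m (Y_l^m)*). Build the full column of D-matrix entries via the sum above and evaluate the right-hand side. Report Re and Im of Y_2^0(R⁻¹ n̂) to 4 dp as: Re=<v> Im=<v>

Need the full column D^2_{m',0} for m'=−2..2 at α=0.8804, β=0.7749, γ=0.105.
cos(β/2)=0.925876, sin(β/2)=0.377829
d^2_{-2,0}: single k=2 term ⇒ +0.299758;  D = -0.056613+0.294363i
d^2_{-1,0}: k∈[1..2] ⇒ +0.734562 -0.122324 = +0.612237;  D = +0.389899+0.472031i
d^2_{0,0}: k∈[0..2] ⇒ +0.734870 -0.489503 +0.020379 = +0.265746;  D = +0.265746+0.000000i
d^2_{1,0}: k∈[0..1] ⇒ -0.734562 +0.122324 = -0.612237;  D = -0.389899+0.472031i
d^2_{2,0}: single k=0 term ⇒ +0.299758;  D = -0.056613-0.294363i
Y_2^{m'}(θ=1.0757,φ=3.4117) and Σ D·Y over m':
  (-0.0566+0.2944i)·(+0.2565-0.1538i)  (+0.3899+0.4720i)·(-0.3113+0.0862i)  (+0.2657+0.0000i)·(-0.1018+0.0000i)  (-0.3899+0.4720i)·(+0.3113+0.0862i)  (-0.0566-0.2944i)·(+0.2565+0.1538i)
Y_2^0(R⁻¹ n̂) = -0.289622+0.000000i

Re=-0.2896 Im=0.0000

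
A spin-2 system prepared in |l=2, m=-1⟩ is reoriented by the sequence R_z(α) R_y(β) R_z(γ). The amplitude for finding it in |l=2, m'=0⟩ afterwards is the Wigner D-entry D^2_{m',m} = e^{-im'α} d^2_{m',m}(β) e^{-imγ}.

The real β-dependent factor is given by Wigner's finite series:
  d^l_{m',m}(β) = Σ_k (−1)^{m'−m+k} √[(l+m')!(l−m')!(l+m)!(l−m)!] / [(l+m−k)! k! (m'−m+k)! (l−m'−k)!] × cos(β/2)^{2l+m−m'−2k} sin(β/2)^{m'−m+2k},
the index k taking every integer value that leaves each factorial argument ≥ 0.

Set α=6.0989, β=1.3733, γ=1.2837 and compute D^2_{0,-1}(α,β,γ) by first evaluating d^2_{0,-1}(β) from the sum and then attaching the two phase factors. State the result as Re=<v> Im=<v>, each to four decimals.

Re=-0.0667 Im=-0.2260

D^2_{0,-1}(6.0989,1.3733,1.2837) = e^{-i·0·6.0989}·d^2_{0,-1}(1.3733)·e^{-i·-1·1.2837}. Compute d first:
With c≡cos(β/2)=0.773374 and s≡sin(β/2)=0.633950, N=[2·2·1·6]^{1/2}=4.898979
The bounds max(0,m−m')=0 and min(l+m,l−m')=1 give 2 terms
  k=0: (−1)^1·4.8990/(2)·0.7734^3·0.6339^1 = -0.718289
  k=1: (−1)^2·4.8990/(2)·0.7734^1·0.6339^3 = +0.482648
d^2_{0,-1}(1.3733) = -0.718289 +0.482648 = -0.235642
Phases: e^{-i·(0)·6.0989}=+1.000000+0.000000i, e^{-i·(-1)·1.2837}=+0.283169+0.959070i ⇒ D=-0.066726-0.225997i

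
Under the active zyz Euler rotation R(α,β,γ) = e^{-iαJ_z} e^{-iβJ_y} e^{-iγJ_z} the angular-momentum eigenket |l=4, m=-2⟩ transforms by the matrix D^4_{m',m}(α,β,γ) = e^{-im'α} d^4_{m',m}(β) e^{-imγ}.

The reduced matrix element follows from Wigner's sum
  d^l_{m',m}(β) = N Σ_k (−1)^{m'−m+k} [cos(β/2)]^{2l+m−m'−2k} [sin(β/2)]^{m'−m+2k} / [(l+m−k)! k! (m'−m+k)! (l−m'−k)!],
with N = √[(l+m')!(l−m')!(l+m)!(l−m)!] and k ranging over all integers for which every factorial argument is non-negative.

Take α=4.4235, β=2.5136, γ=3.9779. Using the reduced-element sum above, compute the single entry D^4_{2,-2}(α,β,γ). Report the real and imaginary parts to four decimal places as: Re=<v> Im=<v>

D^4_{2,-2}(4.4235,2.5136,3.9779) = e^{-i·2·4.4235}·d^4_{2,-2}(2.5136)·e^{-i·-2·3.9779}. Compute d first:
With c≡cos(β/2)=0.308862 and s≡sin(β/2)=0.951107, N=[720·2·2·720]^{1/2}=1440.000000
The bounds max(0,m−m')=0 and min(l+m,l−m')=2 give 3 terms
  k=0: (−1)^4·1440.0000/(96)·0.3089^4·0.9511^4 = +0.111703
  k=1: (−1)^5·1440.0000/(120)·0.3089^2·0.9511^6 = -0.847395
  k=2: (−1)^6·1440.0000/(1440)·0.3089^0·0.9511^8 = +0.669629
d^4_{2,-2}(2.5136) = +0.111703 -0.847395 +0.669629 = -0.066063
D = (-0.837678-0.546164i)·(-0.066063)·(-0.101643+0.994821i) = -0.041519+0.051385i

Re=-0.0415 Im=0.0514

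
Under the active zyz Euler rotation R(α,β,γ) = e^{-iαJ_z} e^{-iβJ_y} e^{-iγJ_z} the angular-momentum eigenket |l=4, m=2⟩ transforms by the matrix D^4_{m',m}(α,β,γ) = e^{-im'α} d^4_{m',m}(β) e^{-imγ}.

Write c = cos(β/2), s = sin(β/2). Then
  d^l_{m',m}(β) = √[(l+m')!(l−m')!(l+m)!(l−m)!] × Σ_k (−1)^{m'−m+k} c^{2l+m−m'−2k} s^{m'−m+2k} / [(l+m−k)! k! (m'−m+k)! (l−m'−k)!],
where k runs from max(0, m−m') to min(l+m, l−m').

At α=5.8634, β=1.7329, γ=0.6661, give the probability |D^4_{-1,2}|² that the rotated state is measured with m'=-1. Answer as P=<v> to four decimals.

D^4_{-1,2}(5.8634,1.7329,0.6661) = e^{-i·-1·5.8634}·d^4_{-1,2}(1.7329)·e^{-i·2·0.6661}. Compute d first:
Half-angle: c=0.647536, s=0.762035. N=√(6·120·720·2)=1018.233765
Admissible k: 3..5 (factorial args all ≥0)
  k=3: (−1)^0·1018.2338/(72)·0.6475^5·0.7620^3 = +0.712457
  k=4: (−1)^1·1018.2338/(48)·0.6475^3·0.7620^5 = -1.480036
  k=5: (−1)^2·1018.2338/(240)·0.6475^1·0.7620^7 = +0.409944
d^4_{-1,2}(1.7329) = +0.712457 -1.480036 +0.409944 = -0.357635
|D^4_{-1,2}|² = |d^4_{-1,2}(β)|² = (-0.357635)² = 0.127903 (the z-rotation phases have unit modulus)

P=0.1279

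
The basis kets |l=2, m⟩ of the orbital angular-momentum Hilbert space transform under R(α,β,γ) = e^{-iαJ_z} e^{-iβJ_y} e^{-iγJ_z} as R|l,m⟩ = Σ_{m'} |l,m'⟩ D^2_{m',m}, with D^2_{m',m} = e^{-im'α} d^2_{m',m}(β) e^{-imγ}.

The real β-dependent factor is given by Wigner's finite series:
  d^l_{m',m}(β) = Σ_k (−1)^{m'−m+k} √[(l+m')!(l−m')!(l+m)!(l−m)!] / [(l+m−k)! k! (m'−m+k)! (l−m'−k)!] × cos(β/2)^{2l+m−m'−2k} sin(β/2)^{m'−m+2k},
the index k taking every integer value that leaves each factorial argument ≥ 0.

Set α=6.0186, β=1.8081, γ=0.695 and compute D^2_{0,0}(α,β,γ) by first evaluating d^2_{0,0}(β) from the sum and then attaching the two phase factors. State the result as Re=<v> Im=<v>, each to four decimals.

D^2_{0,0}(6.0186,1.8081,0.695) = e^{-i·0·6.0186}·d^2_{0,0}(1.8081)·e^{-i·0·0.695}. Compute d first:
With c≡cos(β/2)=0.618432 and s≡sin(β/2)=0.785838, N=[2·2·2·2]^{1/2}=4.000000
Admissible k: 0..2 (factorial args all ≥0)
  k=0: (−1)^0·4.0000/(4)·0.6184^4·0.7858^0 = +0.146275
  k=1: (−1)^1·4.0000/(1)·0.6184^2·0.7858^2 = -0.944736
  k=2: (−1)^2·4.0000/(4)·0.6184^0·0.7858^4 = +0.381357
d^2_{0,0}(1.8081) = +0.146275 -0.944736 +0.381357 = -0.417104
Phases: e^{-i·(0)·6.0186}=+1.000000+0.000000i, e^{-i·(0)·0.695}=+1.000000+0.000000i ⇒ D=-0.417104+0.000000i

Re=-0.4171 Im=0.0000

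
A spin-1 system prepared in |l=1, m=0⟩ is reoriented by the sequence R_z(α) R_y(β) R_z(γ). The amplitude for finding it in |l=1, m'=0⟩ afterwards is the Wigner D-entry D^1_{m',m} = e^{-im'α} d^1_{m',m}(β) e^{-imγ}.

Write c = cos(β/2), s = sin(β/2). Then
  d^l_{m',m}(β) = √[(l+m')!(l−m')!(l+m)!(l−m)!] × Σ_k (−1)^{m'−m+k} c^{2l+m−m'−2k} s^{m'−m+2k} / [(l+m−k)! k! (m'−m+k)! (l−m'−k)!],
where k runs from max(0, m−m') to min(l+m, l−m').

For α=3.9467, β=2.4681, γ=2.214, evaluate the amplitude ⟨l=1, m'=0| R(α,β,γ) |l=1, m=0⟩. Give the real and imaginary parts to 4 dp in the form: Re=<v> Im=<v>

First d^1_{0,0}(β=2.4681), then the phase factors e^{-i(0)α} and e^{-i(0)γ}:
Half-angle: c=0.330418, s=0.943835. N=√(1·1·1·1)=1.000000
The bounds max(0,m−m')=0 and min(l+m,l−m')=1 give 2 terms
  k=0: (−1)^0·1.0000/(1)·0.3304^2·0.9438^0 = +0.109176
  k=1: (−1)^1·1.0000/(1)·0.3304^0·0.9438^2 = -0.890824
d^1_{0,0}(2.4681) = +0.109176 -0.890824 = -0.781648
D = (+1.000000+0.000000i)·(-0.781648)·(+1.000000+0.000000i) = -0.781648+0.000000i

Re=-0.7816 Im=0.0000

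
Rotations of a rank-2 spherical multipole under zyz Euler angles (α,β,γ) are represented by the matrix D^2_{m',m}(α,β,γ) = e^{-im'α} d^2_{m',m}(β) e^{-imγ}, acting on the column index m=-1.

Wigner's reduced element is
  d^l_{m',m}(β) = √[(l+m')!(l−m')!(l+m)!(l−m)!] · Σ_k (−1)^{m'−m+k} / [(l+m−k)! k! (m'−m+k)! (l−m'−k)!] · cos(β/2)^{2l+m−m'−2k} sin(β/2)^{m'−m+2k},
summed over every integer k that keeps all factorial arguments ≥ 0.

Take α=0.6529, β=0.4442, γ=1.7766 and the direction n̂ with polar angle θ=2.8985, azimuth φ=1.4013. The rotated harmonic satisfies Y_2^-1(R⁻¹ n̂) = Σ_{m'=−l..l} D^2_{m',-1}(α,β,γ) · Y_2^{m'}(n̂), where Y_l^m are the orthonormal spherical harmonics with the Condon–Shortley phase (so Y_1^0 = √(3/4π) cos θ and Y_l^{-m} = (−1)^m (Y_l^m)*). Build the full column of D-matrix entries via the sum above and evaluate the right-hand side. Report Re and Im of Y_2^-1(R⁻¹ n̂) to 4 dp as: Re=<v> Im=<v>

Re=-0.0263 Im=-0.3697

Need the full column D^2_{m',-1} for m'=−2..2 at α=0.6529, β=0.4442, γ=1.7766.
cos(β/2)=0.975437, sin(β/2)=0.220279
d^2_{-2,-1}: single k=1 term ⇒ +0.408884;  D = -0.408168+0.024189i
d^2_{-1,-1}: k∈[0..1] ⇒ +0.905309 -0.138505 = +0.766805;  D = -0.580468+0.501045i
d^2_{0,-1}: k∈[0..1] ⇒ -0.500778 +0.025538 = -0.475240;  D = +0.097117-0.465211i
d^2_{1,-1}: k∈[0..1] ⇒ +0.138505 -0.002354 = +0.136150;  D = +0.058864+0.122767i
d^2_{2,-1}: single k=0 term ⇒ -0.020852;  D = -0.018583-0.009458i
Y_2^{m'}(θ=2.8985,φ=1.4013) and Σ D·Y over m':
  (-0.4082+0.0242i)·(-0.0211-0.0074i)  (-0.5805+0.5010i)·(-0.0304+0.1779i)  (+0.0971-0.4652i)·(+0.5760+0.0000i)  (+0.0589+0.1228i)·(+0.0304+0.1779i)  (-0.0186-0.0095i)·(-0.0211+0.0074i)
Y_2^-1(R⁻¹ n̂) = -0.026319-0.369667i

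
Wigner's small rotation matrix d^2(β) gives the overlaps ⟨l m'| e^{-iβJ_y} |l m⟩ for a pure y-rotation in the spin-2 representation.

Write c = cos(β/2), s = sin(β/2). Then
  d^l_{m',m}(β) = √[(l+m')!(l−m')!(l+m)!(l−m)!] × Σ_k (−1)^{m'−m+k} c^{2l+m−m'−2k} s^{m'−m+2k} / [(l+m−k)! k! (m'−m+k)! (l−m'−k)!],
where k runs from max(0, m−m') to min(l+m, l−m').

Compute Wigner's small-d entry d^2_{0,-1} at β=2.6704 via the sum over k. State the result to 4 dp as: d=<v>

d=0.4954

d^2_{0,-1}(β=2.6704) via Wigner's sum:
Half-angle: c=0.233423, s=0.972375. N=√(2·2·1·6)=4.898979
k: max(0,(-1)−(0))=0 … min(2+(-1),2−(0))=1
  k=0: (−1)^1·4.8990/(2)·0.2334^3·0.9724^1 = -0.030293
  k=1: (−1)^2·4.8990/(2)·0.2334^1·0.9724^3 = +0.525679
d^2_{0,-1}(2.6704) = -0.030293 +0.525679 = +0.495386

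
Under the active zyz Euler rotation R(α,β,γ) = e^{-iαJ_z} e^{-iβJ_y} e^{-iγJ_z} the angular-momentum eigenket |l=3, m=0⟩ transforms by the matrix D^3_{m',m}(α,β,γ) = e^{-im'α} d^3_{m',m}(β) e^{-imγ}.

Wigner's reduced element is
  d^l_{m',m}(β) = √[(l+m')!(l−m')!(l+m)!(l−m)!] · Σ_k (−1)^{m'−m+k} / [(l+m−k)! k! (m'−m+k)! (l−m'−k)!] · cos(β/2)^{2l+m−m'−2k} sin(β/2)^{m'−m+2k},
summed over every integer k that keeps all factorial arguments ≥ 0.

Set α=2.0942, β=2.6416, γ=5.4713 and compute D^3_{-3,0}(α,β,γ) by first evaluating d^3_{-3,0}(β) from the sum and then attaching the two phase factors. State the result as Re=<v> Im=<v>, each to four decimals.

Re=0.0616 Im=0.0000

Split into d^3_{-3,0}(β=2.6416) × two z-phases.
c=cos(2.6416/2)=0.247400, s=sin(2.6416/2)=0.968913; N=√[1·720·6·6]=160.996894
k∈{3} keeps every argument non-negative
  k=3: (−1)^0·160.9969/(36)·0.2474^3·0.9689^3 = +0.061599
d^3_{-3,0}(2.6416) = +0.061599
Attach z-rotation phases: D = e^{-i(-3)(2.0942)}·(+0.061599)·e^{-i(0)(5.4713)} = +0.061599-0.000036i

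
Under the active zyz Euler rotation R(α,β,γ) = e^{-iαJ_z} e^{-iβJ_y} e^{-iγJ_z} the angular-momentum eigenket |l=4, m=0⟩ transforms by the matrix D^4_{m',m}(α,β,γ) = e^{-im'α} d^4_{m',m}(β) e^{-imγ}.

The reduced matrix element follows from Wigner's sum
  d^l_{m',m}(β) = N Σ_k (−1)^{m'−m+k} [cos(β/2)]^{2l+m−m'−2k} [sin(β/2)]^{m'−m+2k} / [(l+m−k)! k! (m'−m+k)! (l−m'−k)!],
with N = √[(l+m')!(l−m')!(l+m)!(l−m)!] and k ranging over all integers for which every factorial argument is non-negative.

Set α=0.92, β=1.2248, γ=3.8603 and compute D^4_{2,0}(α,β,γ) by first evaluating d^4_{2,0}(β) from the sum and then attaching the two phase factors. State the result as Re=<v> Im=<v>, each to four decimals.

First d^4_{2,0}(β=1.2248), then the phase factors e^{-i(2)α} and e^{-i(0)γ}:
With c≡cos(β/2)=0.818271 and s≡sin(β/2)=0.574833, N=[720·2·24·24]^{1/2}=910.735966
k∈{0,1,2} keeps every argument non-negative
  k=0: (−1)^2·910.7360/(96)·0.8183^6·0.5748^2 = +0.940994
  k=1: (−1)^3·910.7360/(36)·0.8183^4·0.5748^4 = -1.238354
  k=2: (−1)^4·910.7360/(96)·0.8183^2·0.5748^6 = +0.229174
d^4_{2,0}(1.2248) = +0.940994 -1.238354 +0.229174 = -0.068186
Attach z-rotation phases: D = e^{-i(2)(0.92)}·(-0.068186)·e^{-i(0)(3.8603)} = +0.018135+0.065730i

Re=0.0181 Im=0.0657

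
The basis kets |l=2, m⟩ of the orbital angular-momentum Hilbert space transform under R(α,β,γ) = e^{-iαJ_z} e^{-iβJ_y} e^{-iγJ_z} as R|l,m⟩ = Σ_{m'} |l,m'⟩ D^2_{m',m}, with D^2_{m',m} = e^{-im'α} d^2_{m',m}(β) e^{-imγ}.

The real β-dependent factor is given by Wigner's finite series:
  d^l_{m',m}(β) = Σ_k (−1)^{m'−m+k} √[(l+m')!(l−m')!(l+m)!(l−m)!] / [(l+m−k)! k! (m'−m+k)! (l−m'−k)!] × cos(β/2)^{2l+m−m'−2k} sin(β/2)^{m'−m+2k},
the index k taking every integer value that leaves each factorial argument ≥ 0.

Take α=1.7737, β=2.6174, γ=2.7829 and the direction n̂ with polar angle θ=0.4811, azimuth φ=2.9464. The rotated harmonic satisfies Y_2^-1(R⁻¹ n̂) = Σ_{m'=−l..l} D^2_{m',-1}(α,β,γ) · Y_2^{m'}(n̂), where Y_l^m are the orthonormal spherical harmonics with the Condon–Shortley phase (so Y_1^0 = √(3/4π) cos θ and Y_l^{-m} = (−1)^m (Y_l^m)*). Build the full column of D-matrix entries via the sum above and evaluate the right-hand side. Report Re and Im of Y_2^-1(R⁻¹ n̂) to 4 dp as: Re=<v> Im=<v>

Need the full column D^2_{m',-1} for m'=−2..2 at α=1.7737, β=2.6174, γ=2.7829.
cos(β/2)=0.259106, sin(β/2)=0.965849
d^2_{-2,-1}: single k=1 term ⇒ +0.033602;  D = +0.033565+0.001583i
d^2_{-1,-1}: k∈[0..1] ⇒ +0.004507 -0.187886 = -0.183379;  D = +0.028453+0.181158i
d^2_{0,-1}: k∈[0..1] ⇒ -0.041154 +0.571848 = +0.530693;  D = -0.496918+0.186300i
d^2_{1,-1}: k∈[0..1] ⇒ +0.187886 -0.870236 = -0.682350;  D = -0.363377-0.577545i
d^2_{2,-1}: single k=0 term ⇒ -0.466912;  D = -0.336984+0.323185i
Y_2^{m'}(θ=0.4811,φ=2.9464) and Σ D·Y over m':
  (+0.0336+0.0016i)·(+0.0765+0.0315i)  (+0.0285+0.1812i)·(-0.3109-0.0615i)  (-0.4969+0.1863i)·(+0.4282+0.0000i)  (-0.3634-0.5775i)·(+0.3109-0.0615i)  (-0.3370+0.3232i)·(+0.0765-0.0315i)
Y_2^-1(R⁻¹ n̂) = -0.372036-0.099020i

Re=-0.3720 Im=-0.0990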